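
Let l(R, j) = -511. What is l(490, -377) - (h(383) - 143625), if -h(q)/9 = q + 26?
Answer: 146795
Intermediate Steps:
h(q) = -234 - 9*q (h(q) = -9*(q + 26) = -9*(26 + q) = -234 - 9*q)
l(490, -377) - (h(383) - 143625) = -511 - ((-234 - 9*383) - 143625) = -511 - ((-234 - 3447) - 143625) = -511 - (-3681 - 143625) = -511 - 1*(-147306) = -511 + 147306 = 146795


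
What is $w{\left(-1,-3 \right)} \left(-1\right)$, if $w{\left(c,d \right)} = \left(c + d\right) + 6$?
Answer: $-2$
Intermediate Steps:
$w{\left(c,d \right)} = 6 + c + d$
$w{\left(-1,-3 \right)} \left(-1\right) = \left(6 - 1 - 3\right) \left(-1\right) = 2 \left(-1\right) = -2$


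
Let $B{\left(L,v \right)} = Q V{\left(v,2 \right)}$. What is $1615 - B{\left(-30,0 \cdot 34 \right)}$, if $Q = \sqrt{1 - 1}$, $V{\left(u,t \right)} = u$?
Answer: $1615$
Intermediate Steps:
$Q = 0$ ($Q = \sqrt{0} = 0$)
$B{\left(L,v \right)} = 0$ ($B{\left(L,v \right)} = 0 v = 0$)
$1615 - B{\left(-30,0 \cdot 34 \right)} = 1615 - 0 = 1615 + 0 = 1615$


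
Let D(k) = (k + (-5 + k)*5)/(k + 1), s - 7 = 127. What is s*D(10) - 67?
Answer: 3953/11 ≈ 359.36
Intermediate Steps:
s = 134 (s = 7 + 127 = 134)
D(k) = (-25 + 6*k)/(1 + k) (D(k) = (k + (-25 + 5*k))/(1 + k) = (-25 + 6*k)/(1 + k))
s*D(10) - 67 = 134*((-25 + 6*10)/(1 + 10)) - 67 = 134*((-25 + 60)/11) - 67 = 134*((1/11)*35) - 67 = 134*(35/11) - 67 = 4690/11 - 67 = 3953/11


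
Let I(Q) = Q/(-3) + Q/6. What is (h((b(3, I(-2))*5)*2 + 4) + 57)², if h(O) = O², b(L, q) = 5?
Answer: 8838729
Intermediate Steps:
I(Q) = -Q/6 (I(Q) = Q*(-⅓) + Q*(⅙) = -Q/3 + Q/6 = -Q/6)
(h((b(3, I(-2))*5)*2 + 4) + 57)² = (((5*5)*2 + 4)² + 57)² = ((25*2 + 4)² + 57)² = ((50 + 4)² + 57)² = (54² + 57)² = (2916 + 57)² = 2973² = 8838729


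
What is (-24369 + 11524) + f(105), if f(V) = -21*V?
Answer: -15050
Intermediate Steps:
(-24369 + 11524) + f(105) = (-24369 + 11524) - 21*105 = -12845 - 2205 = -15050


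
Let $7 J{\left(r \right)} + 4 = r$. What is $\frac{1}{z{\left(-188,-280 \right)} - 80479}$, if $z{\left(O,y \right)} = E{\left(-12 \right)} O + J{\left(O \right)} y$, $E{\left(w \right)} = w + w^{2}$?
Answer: $- \frac{1}{97615} \approx -1.0244 \cdot 10^{-5}$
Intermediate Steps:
$J{\left(r \right)} = - \frac{4}{7} + \frac{r}{7}$
$z{\left(O,y \right)} = 132 O + y \left(- \frac{4}{7} + \frac{O}{7}\right)$ ($z{\left(O,y \right)} = - 12 \left(1 - 12\right) O + \left(- \frac{4}{7} + \frac{O}{7}\right) y = \left(-12\right) \left(-11\right) O + y \left(- \frac{4}{7} + \frac{O}{7}\right) = 132 O + y \left(- \frac{4}{7} + \frac{O}{7}\right)$)
$\frac{1}{z{\left(-188,-280 \right)} - 80479} = \frac{1}{\left(132 \left(-188\right) + \frac{1}{7} \left(-280\right) \left(-4 - 188\right)\right) - 80479} = \frac{1}{\left(-24816 + \frac{1}{7} \left(-280\right) \left(-192\right)\right) - 80479} = \frac{1}{\left(-24816 + 7680\right) - 80479} = \frac{1}{-17136 - 80479} = \frac{1}{-97615} = - \frac{1}{97615}$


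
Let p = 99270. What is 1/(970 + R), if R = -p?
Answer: -1/98300 ≈ -1.0173e-5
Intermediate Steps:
R = -99270 (R = -1*99270 = -99270)
1/(970 + R) = 1/(970 - 99270) = 1/(-98300) = -1/98300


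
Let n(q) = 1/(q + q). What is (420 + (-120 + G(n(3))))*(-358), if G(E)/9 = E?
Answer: -107937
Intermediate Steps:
n(q) = 1/(2*q)
G(E) = 9*E
(420 + (-120 + G(n(3))))*(-358) = (420 + (-120 + 9*((1/2)/3)))*(-358) = (420 + (-120 + 9*((1/2)*(1/3))))*(-358) = (420 + (-120 + 9*(1/6)))*(-358) = (420 + (-120 + 3/2))*(-358) = (420 - 237/2)*(-358) = (603/2)*(-358) = -107937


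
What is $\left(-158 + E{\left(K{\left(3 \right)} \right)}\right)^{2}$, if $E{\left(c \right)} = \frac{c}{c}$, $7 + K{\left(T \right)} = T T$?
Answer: $24649$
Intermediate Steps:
$K{\left(T \right)} = -7 + T^{2}$ ($K{\left(T \right)} = -7 + T T = -7 + T^{2}$)
$E{\left(c \right)} = 1$
$\left(-158 + E{\left(K{\left(3 \right)} \right)}\right)^{2} = \left(-158 + 1\right)^{2} = \left(-157\right)^{2} = 24649$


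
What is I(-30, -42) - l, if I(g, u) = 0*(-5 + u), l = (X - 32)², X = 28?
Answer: -16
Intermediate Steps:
l = 16 (l = (28 - 32)² = (-4)² = 16)
I(g, u) = 0
I(-30, -42) - l = 0 - 1*16 = 0 - 16 = -16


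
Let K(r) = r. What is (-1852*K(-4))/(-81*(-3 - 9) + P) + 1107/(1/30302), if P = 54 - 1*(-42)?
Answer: 8956333690/267 ≈ 3.3544e+7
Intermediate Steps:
P = 96 (P = 54 + 42 = 96)
(-1852*K(-4))/(-81*(-3 - 9) + P) + 1107/(1/30302) = (-1852*(-4))/(-81*(-3 - 9) + 96) + 1107/(1/30302) = 7408/(-81*(-12) + 96) + 1107/(1/30302) = 7408/(972 + 96) + 1107*30302 = 7408/1068 + 33544314 = 7408*(1/1068) + 33544314 = 1852/267 + 33544314 = 8956333690/267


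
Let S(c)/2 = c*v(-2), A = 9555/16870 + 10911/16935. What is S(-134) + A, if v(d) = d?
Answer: 1461691159/2720890 ≈ 537.21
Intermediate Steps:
A = 3294119/2720890 (A = 9555*(1/16870) + 10911*(1/16935) = 273/482 + 3637/5645 = 3294119/2720890 ≈ 1.2107)
S(c) = -4*c (S(c) = 2*(c*(-2)) = 2*(-2*c) = -4*c)
S(-134) + A = -4*(-134) + 3294119/2720890 = 536 + 3294119/2720890 = 1461691159/2720890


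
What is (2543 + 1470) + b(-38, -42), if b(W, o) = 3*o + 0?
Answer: 3887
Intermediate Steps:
b(W, o) = 3*o
(2543 + 1470) + b(-38, -42) = (2543 + 1470) + 3*(-42) = 4013 - 126 = 3887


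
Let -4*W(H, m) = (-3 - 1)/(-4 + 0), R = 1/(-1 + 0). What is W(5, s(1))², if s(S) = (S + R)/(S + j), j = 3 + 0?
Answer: 1/16 ≈ 0.062500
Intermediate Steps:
j = 3
R = -1 (R = 1/(-1) = -1)
s(S) = (-1 + S)/(3 + S) (s(S) = (S - 1)/(S + 3) = (-1 + S)/(3 + S))
W(H, m) = -¼ (W(H, m) = -(-3 - 1)/(4*(-4 + 0)) = -(-1)/(-4) = -(-1)*(-1)/4 = -¼*1 = -¼)
W(5, s(1))² = (-¼)² = 1/16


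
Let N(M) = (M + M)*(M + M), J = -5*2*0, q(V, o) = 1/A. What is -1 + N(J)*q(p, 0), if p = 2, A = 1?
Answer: -1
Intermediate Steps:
q(V, o) = 1 (q(V, o) = 1/1 = 1)
J = 0 (J = -10*0 = 0)
N(M) = 4*M**2 (N(M) = (2*M)*(2*M) = 4*M**2)
-1 + N(J)*q(p, 0) = -1 + (4*0**2)*1 = -1 + (4*0)*1 = -1 + 0*1 = -1 + 0 = -1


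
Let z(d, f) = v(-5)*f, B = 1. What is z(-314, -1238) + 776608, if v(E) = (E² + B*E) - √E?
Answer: 751848 + 1238*I*√5 ≈ 7.5185e+5 + 2768.3*I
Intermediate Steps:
v(E) = E + E² - √E (v(E) = (E² + 1*E) - √E = (E² + E) - √E = (E + E²) - √E = E + E² - √E)
z(d, f) = f*(20 - I*√5) (z(d, f) = (-5 + (-5)² - √(-5))*f = (-5 + 25 - I*√5)*f = (20 - I*√5)*f = f*(20 - I*√5))
z(-314, -1238) + 776608 = -1238*(20 - I*√5) + 776608 = (-24760 + 1238*I*√5) + 776608 = 751848 + 1238*I*√5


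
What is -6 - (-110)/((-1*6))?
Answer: -73/3 ≈ -24.333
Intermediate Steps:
-6 - (-110)/((-1*6)) = -6 - (-110)/(-6) = -6 - (-110)*(-1)/6 = -6 - 10*11/6 = -6 - 55/3 = -73/3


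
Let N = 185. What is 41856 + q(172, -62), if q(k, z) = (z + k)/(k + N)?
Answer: 14942702/357 ≈ 41856.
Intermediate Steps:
q(k, z) = (k + z)/(185 + k) (q(k, z) = (z + k)/(k + 185) = (k + z)/(185 + k))
41856 + q(172, -62) = 41856 + (172 - 62)/(185 + 172) = 41856 + 110/357 = 14942702/357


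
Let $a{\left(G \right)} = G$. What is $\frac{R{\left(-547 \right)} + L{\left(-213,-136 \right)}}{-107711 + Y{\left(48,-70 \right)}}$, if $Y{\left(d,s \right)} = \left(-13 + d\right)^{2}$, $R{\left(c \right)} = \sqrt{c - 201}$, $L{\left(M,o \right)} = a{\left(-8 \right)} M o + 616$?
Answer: $\frac{115564}{53243} - \frac{i \sqrt{187}}{53243} \approx 2.1705 - 0.00025684 i$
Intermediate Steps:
$L{\left(M,o \right)} = 616 - 8 M o$ ($L{\left(M,o \right)} = - 8 M o + 616 = 616 - 8 M o$)
$R{\left(c \right)} = \sqrt{-201 + c}$
$\frac{R{\left(-547 \right)} + L{\left(-213,-136 \right)}}{-107711 + Y{\left(48,-70 \right)}} = \frac{\sqrt{-201 - 547} + \left(616 - \left(-1704\right) \left(-136\right)\right)}{-107711 + \left(-13 + 48\right)^{2}} = \frac{\sqrt{-748} + \left(616 - 231744\right)}{-107711 + 35^{2}} = \frac{2 i \sqrt{187} - 231128}{-107711 + 1225} = \frac{-231128 + 2 i \sqrt{187}}{-106486} = \left(-231128 + 2 i \sqrt{187}\right) \left(- \frac{1}{106486}\right) = \frac{115564}{53243} - \frac{i \sqrt{187}}{53243}$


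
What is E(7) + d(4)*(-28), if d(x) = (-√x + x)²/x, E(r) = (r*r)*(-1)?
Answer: -77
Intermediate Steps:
E(r) = -r² (E(r) = r²*(-1) = -r²)
d(x) = (x - √x)²/x
E(7) + d(4)*(-28) = -1*7² + ((√4 - 1*4)²/4)*(-28) = -1*49 + ((2 - 4)²/4)*(-28) = -49 + ((¼)*(-2)²)*(-28) = -49 + ((¼)*4)*(-28) = -49 + 1*(-28) = -49 - 28 = -77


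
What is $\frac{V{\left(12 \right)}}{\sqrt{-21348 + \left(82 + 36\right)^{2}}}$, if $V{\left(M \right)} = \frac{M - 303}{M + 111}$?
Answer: $\frac{97 i \sqrt{29}}{19024} \approx 0.027458 i$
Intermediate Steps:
$V{\left(M \right)} = \frac{-303 + M}{111 + M}$
$\frac{V{\left(12 \right)}}{\sqrt{-21348 + \left(82 + 36\right)^{2}}} = \frac{\frac{1}{111 + 12} \left(-303 + 12\right)}{\sqrt{-21348 + \left(82 + 36\right)^{2}}} = \frac{\frac{1}{123} \left(-291\right)}{\sqrt{-21348 + 118^{2}}} = \frac{\frac{1}{123} \left(-291\right)}{\sqrt{-21348 + 13924}} = - \frac{97}{41 \sqrt{-7424}} = - \frac{97}{41 \cdot 16 i \sqrt{29}} = - \frac{97 \left(- \frac{i \sqrt{29}}{464}\right)}{41} = \frac{97 i \sqrt{29}}{19024}$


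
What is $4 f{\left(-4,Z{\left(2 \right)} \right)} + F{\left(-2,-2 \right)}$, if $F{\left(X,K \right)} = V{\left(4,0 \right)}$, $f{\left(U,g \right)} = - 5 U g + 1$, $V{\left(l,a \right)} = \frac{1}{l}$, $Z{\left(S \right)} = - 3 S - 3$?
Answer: $- \frac{2863}{4} \approx -715.75$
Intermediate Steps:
$Z{\left(S \right)} = -3 - 3 S$
$f{\left(U,g \right)} = 1 - 5 U g$ ($f{\left(U,g \right)} = - 5 U g + 1 = 1 - 5 U g$)
$F{\left(X,K \right)} = \frac{1}{4}$
$4 f{\left(-4,Z{\left(2 \right)} \right)} + F{\left(-2,-2 \right)} = 4 \left(1 - - 20 \left(-3 - 6\right)\right) + \frac{1}{4} = 4 \left(1 - \left(-20\right) \left(-9\right)\right) + \frac{1}{4} = 4 \left(1 - 180\right) + \frac{1}{4} = 4 \left(-179\right) + \frac{1}{4} = -716 + \frac{1}{4} = - \frac{2863}{4}$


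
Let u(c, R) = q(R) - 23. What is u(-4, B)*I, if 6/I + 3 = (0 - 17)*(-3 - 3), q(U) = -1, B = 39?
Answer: -16/11 ≈ -1.4545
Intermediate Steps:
I = 2/33 (I = 6/(-3 + (0 - 17)*(-3 - 3)) = 6/(-3 - 17*(-6)) = 6/(-3 + 102) = 6/99 = 6*(1/99) = 2/33 ≈ 0.060606)
u(c, R) = -24 (u(c, R) = -1 - 23 = -24)
u(-4, B)*I = -24*2/33 = -16/11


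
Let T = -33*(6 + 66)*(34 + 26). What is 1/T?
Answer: -1/142560 ≈ -7.0146e-6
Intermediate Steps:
T = -142560 (T = -2376*60 = -33*4320 = -142560)
1/T = 1/(-142560) = -1/142560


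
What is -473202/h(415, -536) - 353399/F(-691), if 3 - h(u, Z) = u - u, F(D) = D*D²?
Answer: -52042656391915/329939371 ≈ -1.5773e+5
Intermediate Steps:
F(D) = D³
h(u, Z) = 3 (h(u, Z) = 3 - (u - u) = 3 - 1*0 = 3 + 0 = 3)
-473202/h(415, -536) - 353399/F(-691) = -473202/3 - 353399/((-691)³) = -473202*⅓ - 353399/(-329939371) = -157734 - 353399*(-1/329939371) = -157734 + 353399/329939371 = -52042656391915/329939371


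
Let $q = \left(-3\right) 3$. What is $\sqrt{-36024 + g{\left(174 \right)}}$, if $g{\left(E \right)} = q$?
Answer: $i \sqrt{36033} \approx 189.82 i$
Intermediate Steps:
$q = -9$
$g{\left(E \right)} = -9$
$\sqrt{-36024 + g{\left(174 \right)}} = \sqrt{-36024 - 9} = \sqrt{-36033} = i \sqrt{36033}$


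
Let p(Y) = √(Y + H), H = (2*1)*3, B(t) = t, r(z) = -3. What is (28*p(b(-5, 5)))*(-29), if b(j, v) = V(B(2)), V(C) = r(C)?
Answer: -812*√3 ≈ -1406.4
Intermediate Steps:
V(C) = -3
H = 6 (H = 2*3 = 6)
b(j, v) = -3
p(Y) = √(6 + Y) (p(Y) = √(Y + 6) = √(6 + Y))
(28*p(b(-5, 5)))*(-29) = (28*√(6 - 3))*(-29) = (28*√3)*(-29) = -812*√3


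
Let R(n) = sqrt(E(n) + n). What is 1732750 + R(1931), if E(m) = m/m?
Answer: 1732750 + 2*sqrt(483) ≈ 1.7328e+6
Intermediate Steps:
E(m) = 1
R(n) = sqrt(1 + n)
1732750 + R(1931) = 1732750 + sqrt(1 + 1931) = 1732750 + sqrt(1932) = 1732750 + 2*sqrt(483)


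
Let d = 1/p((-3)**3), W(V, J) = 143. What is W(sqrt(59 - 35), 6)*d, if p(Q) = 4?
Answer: 143/4 ≈ 35.750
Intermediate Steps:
d = 1/4 ≈ 0.25000
W(sqrt(59 - 35), 6)*d = 143*(1/4) = 143/4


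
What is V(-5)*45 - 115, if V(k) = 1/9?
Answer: -110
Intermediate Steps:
V(k) = ⅑
V(-5)*45 - 115 = (⅑)*45 - 115 = 5 - 115 = -110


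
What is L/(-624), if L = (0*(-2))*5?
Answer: 0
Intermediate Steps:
L = 0 (L = 0*5 = 0)
L/(-624) = 0/(-624) = 0*(-1/624) = 0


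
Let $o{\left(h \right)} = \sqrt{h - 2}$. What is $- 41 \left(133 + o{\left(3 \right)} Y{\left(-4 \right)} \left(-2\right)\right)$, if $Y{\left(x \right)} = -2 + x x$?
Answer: $-4305$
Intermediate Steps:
$Y{\left(x \right)} = -2 + x^{2}$
$o{\left(h \right)} = \sqrt{-2 + h}$
$- 41 \left(133 + o{\left(3 \right)} Y{\left(-4 \right)} \left(-2\right)\right) = - 41 \left(133 + \sqrt{-2 + 3} \left(-2 + \left(-4\right)^{2}\right) \left(-2\right)\right) = - 41 \left(133 + \sqrt{1} \left(-2 + 16\right) \left(-2\right)\right) = - 41 \left(133 + 1 \cdot 14 \left(-2\right)\right) = - 41 \left(133 + 14 \left(-2\right)\right) = - 41 \left(133 - 28\right) = \left(-41\right) 105 = -4305$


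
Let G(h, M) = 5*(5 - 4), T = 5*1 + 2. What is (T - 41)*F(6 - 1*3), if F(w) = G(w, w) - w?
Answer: -68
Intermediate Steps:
T = 7 (T = 5 + 2 = 7)
G(h, M) = 5 (G(h, M) = 5*1 = 5)
F(w) = 5 - w
(T - 41)*F(6 - 1*3) = (7 - 41)*(5 - (6 - 1*3)) = -34*(5 - (6 - 3)) = -34*(5 - 1*3) = -34*(5 - 3) = -34*2 = -68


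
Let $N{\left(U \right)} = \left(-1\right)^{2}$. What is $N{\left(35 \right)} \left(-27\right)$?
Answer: $-27$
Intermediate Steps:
$N{\left(U \right)} = 1$
$N{\left(35 \right)} \left(-27\right) = 1 \left(-27\right) = -27$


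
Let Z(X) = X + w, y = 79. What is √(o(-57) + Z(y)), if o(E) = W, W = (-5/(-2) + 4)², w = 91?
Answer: √849/2 ≈ 14.569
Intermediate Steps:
W = 169/4 (W = (-5*(-½) + 4)² = (5/2 + 4)² = (13/2)² = 169/4 ≈ 42.250)
o(E) = 169/4
Z(X) = 91 + X (Z(X) = X + 91 = 91 + X)
√(o(-57) + Z(y)) = √(169/4 + (91 + 79)) = √(169/4 + 170) = √(849/4) = √849/2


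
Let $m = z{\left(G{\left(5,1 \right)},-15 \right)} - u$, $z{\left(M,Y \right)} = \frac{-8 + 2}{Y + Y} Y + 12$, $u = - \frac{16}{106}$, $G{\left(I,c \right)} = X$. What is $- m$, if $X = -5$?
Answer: $- \frac{485}{53} \approx -9.1509$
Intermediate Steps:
$G{\left(I,c \right)} = -5$
$u = - \frac{8}{53}$ ($u = \left(-16\right) \frac{1}{106} = - \frac{8}{53} \approx -0.15094$)
$z{\left(M,Y \right)} = 9$ ($z{\left(M,Y \right)} = - \frac{6}{2 Y} Y + 12 = - 6 \frac{1}{2 Y} Y + 12 = - \frac{3}{Y} Y + 12 = -3 + 12 = 9$)
$m = \frac{485}{53}$ ($m = 9 - - \frac{8}{53} = 9 + \frac{8}{53} = \frac{485}{53} \approx 9.1509$)
$- m = \left(-1\right) \frac{485}{53} = - \frac{485}{53}$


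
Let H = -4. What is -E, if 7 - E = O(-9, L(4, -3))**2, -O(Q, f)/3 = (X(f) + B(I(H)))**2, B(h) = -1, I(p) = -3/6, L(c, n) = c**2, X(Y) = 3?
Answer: 137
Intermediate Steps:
I(p) = -1/2 (I(p) = -3*1/6 = -1/2)
O(Q, f) = -12 (O(Q, f) = -3*(3 - 1)**2 = -3*2**2 = -3*4 = -12)
E = -137 (E = 7 - 1*(-12)**2 = 7 - 1*144 = 7 - 144 = -137)
-E = -1*(-137) = 137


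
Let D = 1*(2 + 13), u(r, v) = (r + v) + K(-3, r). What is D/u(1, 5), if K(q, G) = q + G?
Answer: 15/4 ≈ 3.7500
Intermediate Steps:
K(q, G) = G + q
u(r, v) = -3 + v + 2*r (u(r, v) = (r + v) + (r - 3) = (r + v) + (-3 + r) = -3 + v + 2*r)
D = 15 (D = 1*15 = 15)
D/u(1, 5) = 15/(-3 + 5 + 2*1) = 15/(-3 + 5 + 2) = 15/4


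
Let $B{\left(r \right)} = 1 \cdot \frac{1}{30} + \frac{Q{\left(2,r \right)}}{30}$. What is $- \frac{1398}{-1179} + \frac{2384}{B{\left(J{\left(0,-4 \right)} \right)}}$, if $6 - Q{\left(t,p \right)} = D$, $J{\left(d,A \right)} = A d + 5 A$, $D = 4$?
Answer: $\frac{9369586}{393} \approx 23841.0$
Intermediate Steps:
$J{\left(d,A \right)} = 5 A + A d$
$Q{\left(t,p \right)} = 2$ ($Q{\left(t,p \right)} = 6 - 4 = 2$)
$B{\left(r \right)} = \frac{1}{10}$ ($B{\left(r \right)} = 1 \cdot \frac{1}{30} + \frac{2}{30} = 1 \cdot \frac{1}{30} + 2 \cdot \frac{1}{30} = \frac{1}{30} + \frac{1}{15} = \frac{1}{10}$)
$- \frac{1398}{-1179} + \frac{2384}{B{\left(J{\left(0,-4 \right)} \right)}} = - \frac{1398}{-1179} + 2384 \frac{1}{\frac{1}{10}} = \left(-1398\right) \left(- \frac{1}{1179}\right) + 2384 \cdot 10 = \frac{466}{393} + 23840 = \frac{9369586}{393}$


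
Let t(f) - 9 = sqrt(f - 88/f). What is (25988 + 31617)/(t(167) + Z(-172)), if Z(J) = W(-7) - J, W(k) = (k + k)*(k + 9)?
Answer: 163540595/431278 - 57605*sqrt(515863)/1293834 ≈ 347.22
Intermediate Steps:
W(k) = 2*k*(9 + k) (W(k) = (2*k)*(9 + k) = 2*k*(9 + k))
t(f) = 9 + sqrt(f - 88/f)
Z(J) = -28 - J (Z(J) = 2*(-7)*(9 - 7) - J = 2*(-7)*2 - J = -28 - J)
(25988 + 31617)/(t(167) + Z(-172)) = (25988 + 31617)/((9 + sqrt(167 - 88/167)) + (-28 - 1*(-172))) = 57605/((9 + sqrt(167 - 88*1/167)) + (-28 + 172)) = 57605/((9 + sqrt(167 - 88/167)) + 144) = 57605/((9 + sqrt(27801/167)) + 144) = 57605/((9 + 3*sqrt(515863)/167) + 144) = 57605/(153 + 3*sqrt(515863)/167)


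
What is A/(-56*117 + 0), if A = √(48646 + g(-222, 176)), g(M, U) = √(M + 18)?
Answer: -√(48646 + 2*I*√51)/6552 ≈ -0.033663 - 4.9418e-6*I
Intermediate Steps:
g(M, U) = √(18 + M)
A = √(48646 + 2*I*√51) (A = √(48646 + √(18 - 222)) = √(48646 + √(-204)) = √(48646 + 2*I*√51) ≈ 220.56 + 0.0324*I)
A/(-56*117 + 0) = √(48646 + 2*I*√51)/(-56*117 + 0) = √(48646 + 2*I*√51)/(-6552 + 0) = √(48646 + 2*I*√51)/(-6552) = √(48646 + 2*I*√51)*(-1/6552) = -√(48646 + 2*I*√51)/6552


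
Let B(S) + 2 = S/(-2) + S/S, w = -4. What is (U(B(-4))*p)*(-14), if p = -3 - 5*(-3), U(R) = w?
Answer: 672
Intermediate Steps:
B(S) = -1 - S/2 (B(S) = -2 + (S/(-2) + S/S) = -2 + (S*(-½) + 1) = -2 + (-S/2 + 1) = -2 + (1 - S/2) = -1 - S/2)
U(R) = -4
p = 12 (p = -3 + 15 = 12)
(U(B(-4))*p)*(-14) = -4*12*(-14) = -48*(-14) = 672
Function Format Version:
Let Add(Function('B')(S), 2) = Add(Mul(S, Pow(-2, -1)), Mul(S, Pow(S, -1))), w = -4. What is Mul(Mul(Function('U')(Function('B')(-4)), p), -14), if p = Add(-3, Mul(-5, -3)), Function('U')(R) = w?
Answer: 672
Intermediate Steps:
Function('B')(S) = Add(-1, Mul(Rational(-1, 2), S)) (Function('B')(S) = Add(-2, Add(Mul(S, Pow(-2, -1)), Mul(S, Pow(S, -1)))) = Add(-2, Add(Mul(S, Rational(-1, 2)), 1)) = Add(-2, Add(Mul(Rational(-1, 2), S), 1)) = Add(-2, Add(1, Mul(Rational(-1, 2), S))) = Add(-1, Mul(Rational(-1, 2), S)))
Function('U')(R) = -4
p = 12 (p = Add(-3, 15) = 12)
Mul(Mul(Function('U')(Function('B')(-4)), p), -14) = Mul(Mul(-4, 12), -14) = Mul(-48, -14) = 672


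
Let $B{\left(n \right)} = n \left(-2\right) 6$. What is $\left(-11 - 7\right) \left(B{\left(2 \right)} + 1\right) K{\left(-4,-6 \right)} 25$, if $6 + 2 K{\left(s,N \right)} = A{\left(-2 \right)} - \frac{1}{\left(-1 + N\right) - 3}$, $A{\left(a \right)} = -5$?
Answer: $- \frac{112815}{2} \approx -56408.0$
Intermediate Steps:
$K{\left(s,N \right)} = - \frac{11}{2} - \frac{1}{2 \left(-4 + N\right)}$ ($K{\left(s,N \right)} = -3 + \frac{-5 - \frac{1}{\left(-1 + N\right) - 3}}{2} = -3 + \frac{-5 - \frac{1}{-4 + N}}{2} = -3 - \left(\frac{5}{2} + \frac{1}{2 \left(-4 + N\right)}\right) = - \frac{11}{2} - \frac{1}{2 \left(-4 + N\right)}$)
$B{\left(n \right)} = - 12 n$ ($B{\left(n \right)} = - 2 n 6 = - 12 n$)
$\left(-11 - 7\right) \left(B{\left(2 \right)} + 1\right) K{\left(-4,-6 \right)} 25 = \left(-11 - 7\right) \left(\left(-12\right) 2 + 1\right) \frac{43 - -66}{2 \left(-4 - 6\right)} 25 = - 18 \left(-24 + 1\right) \frac{43 + 66}{2 \left(-10\right)} 25 = \left(-18\right) \left(-23\right) \frac{1}{2} \left(- \frac{1}{10}\right) 109 \cdot 25 = 414 \left(- \frac{109}{20}\right) 25 = \left(- \frac{22563}{10}\right) 25 = - \frac{112815}{2}$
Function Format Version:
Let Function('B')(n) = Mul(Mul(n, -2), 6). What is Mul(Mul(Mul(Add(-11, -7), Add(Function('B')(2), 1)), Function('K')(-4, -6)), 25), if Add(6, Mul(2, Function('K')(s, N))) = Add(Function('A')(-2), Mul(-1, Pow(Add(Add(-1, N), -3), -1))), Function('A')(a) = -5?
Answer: Rational(-112815, 2) ≈ -56408.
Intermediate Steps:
Function('K')(s, N) = Add(Rational(-11, 2), Mul(Rational(-1, 2), Pow(Add(-4, N), -1))) (Function('K')(s, N) = Add(-3, Mul(Rational(1, 2), Add(-5, Mul(-1, Pow(Add(Add(-1, N), -3), -1))))) = Add(-3, Mul(Rational(1, 2), Add(-5, Mul(-1, Pow(Add(-4, N), -1))))) = Add(-3, Add(Rational(-5, 2), Mul(Rational(-1, 2), Pow(Add(-4, N), -1)))) = Add(Rational(-11, 2), Mul(Rational(-1, 2), Pow(Add(-4, N), -1))))
Function('B')(n) = Mul(-12, n) (Function('B')(n) = Mul(Mul(-2, n), 6) = Mul(-12, n))
Mul(Mul(Mul(Add(-11, -7), Add(Function('B')(2), 1)), Function('K')(-4, -6)), 25) = Mul(Mul(Mul(Add(-11, -7), Add(Mul(-12, 2), 1)), Mul(Rational(1, 2), Pow(Add(-4, -6), -1), Add(43, Mul(-11, -6)))), 25) = Mul(Mul(Mul(-18, Add(-24, 1)), Mul(Rational(1, 2), Pow(-10, -1), Add(43, 66))), 25) = Mul(Mul(Mul(-18, -23), Mul(Rational(1, 2), Rational(-1, 10), 109)), 25) = Mul(Mul(414, Rational(-109, 20)), 25) = Mul(Rational(-22563, 10), 25) = Rational(-112815, 2)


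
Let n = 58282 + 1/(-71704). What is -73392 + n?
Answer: -1083447441/71704 ≈ -15110.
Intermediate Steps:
n = 4179052527/71704 (n = 58282 - 1/71704 = 4179052527/71704 ≈ 58282.)
-73392 + n = -73392 + 4179052527/71704 = -1083447441/71704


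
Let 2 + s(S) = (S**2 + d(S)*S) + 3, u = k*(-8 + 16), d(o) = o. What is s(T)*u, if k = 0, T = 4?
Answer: 0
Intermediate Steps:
u = 0 (u = 0*(-8 + 16) = 0*8 = 0)
s(S) = 1 + 2*S**2 (s(S) = -2 + ((S**2 + S*S) + 3) = -2 + ((S**2 + S**2) + 3) = -2 + (2*S**2 + 3) = -2 + (3 + 2*S**2) = 1 + 2*S**2)
s(T)*u = (1 + 2*4**2)*0 = (1 + 2*16)*0 = (1 + 32)*0 = 33*0 = 0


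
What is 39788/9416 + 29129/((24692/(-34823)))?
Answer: -1193777933897/29062484 ≈ -41076.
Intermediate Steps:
39788/9416 + 29129/((24692/(-34823))) = 39788*(1/9416) + 29129/((24692*(-1/34823))) = 9947/2354 + 29129/(-24692/34823) = 9947/2354 + 29129*(-34823/24692) = 9947/2354 - 1014359167/24692 = -1193777933897/29062484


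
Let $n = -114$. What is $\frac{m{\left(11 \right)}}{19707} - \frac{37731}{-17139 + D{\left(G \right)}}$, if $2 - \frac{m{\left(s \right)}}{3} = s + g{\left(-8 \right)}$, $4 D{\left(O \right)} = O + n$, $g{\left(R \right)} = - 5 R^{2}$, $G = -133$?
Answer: $\frac{1012817489}{451966907} \approx 2.2409$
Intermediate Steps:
$D{\left(O \right)} = - \frac{57}{2} + \frac{O}{4}$ ($D{\left(O \right)} = \frac{O - 114}{4} = \frac{-114 + O}{4} = - \frac{57}{2} + \frac{O}{4}$)
$m{\left(s \right)} = 966 - 3 s$ ($m{\left(s \right)} = 6 - 3 \left(s - 5 \left(-8\right)^{2}\right) = 6 - 3 \left(s - 320\right) = 6 - 3 \left(-320 + s\right) = 6 - \left(-960 + 3 s\right) = 966 - 3 s$)
$\frac{m{\left(11 \right)}}{19707} - \frac{37731}{-17139 + D{\left(G \right)}} = \frac{966 - 33}{19707} - \frac{37731}{-17139 + \left(- \frac{57}{2} + \frac{1}{4} \left(-133\right)\right)} = \left(966 - 33\right) \frac{1}{19707} - \frac{37731}{-17139 - \frac{247}{4}} = 933 \cdot \frac{1}{19707} - \frac{37731}{-17139 - \frac{247}{4}} = \frac{311}{6569} - \frac{37731}{- \frac{68803}{4}} = \frac{311}{6569} - - \frac{150924}{68803} = \frac{311}{6569} + \frac{150924}{68803} = \frac{1012817489}{451966907}$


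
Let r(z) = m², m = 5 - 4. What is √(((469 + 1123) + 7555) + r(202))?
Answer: 2*√2287 ≈ 95.645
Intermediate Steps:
m = 1
r(z) = 1 (r(z) = 1² = 1)
√(((469 + 1123) + 7555) + r(202)) = √(((469 + 1123) + 7555) + 1) = √((1592 + 7555) + 1) = √(9147 + 1) = √9148 = 2*√2287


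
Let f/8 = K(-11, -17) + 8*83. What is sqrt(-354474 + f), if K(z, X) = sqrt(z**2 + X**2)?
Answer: sqrt(-349162 + 8*sqrt(410)) ≈ 590.76*I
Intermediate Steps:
K(z, X) = sqrt(X**2 + z**2)
f = 5312 + 8*sqrt(410) (f = 8*(sqrt((-17)**2 + (-11)**2) + 8*83) = 8*(sqrt(289 + 121) + 664) = 8*(sqrt(410) + 664) = 8*(664 + sqrt(410)) = 5312 + 8*sqrt(410) ≈ 5474.0)
sqrt(-354474 + f) = sqrt(-354474 + (5312 + 8*sqrt(410))) = sqrt(-349162 + 8*sqrt(410))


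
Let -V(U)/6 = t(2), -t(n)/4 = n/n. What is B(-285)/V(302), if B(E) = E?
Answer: -95/8 ≈ -11.875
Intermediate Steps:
t(n) = -4 (t(n) = -4*n/n = -4*1 = -4)
V(U) = 24 (V(U) = -6*(-4) = 24)
B(-285)/V(302) = -285/24 = -285*1/24 = -95/8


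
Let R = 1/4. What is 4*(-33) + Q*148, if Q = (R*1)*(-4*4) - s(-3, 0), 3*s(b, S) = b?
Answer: -576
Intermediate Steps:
s(b, S) = b/3
R = ¼ ≈ 0.25000
Q = -3 (Q = ((¼)*1)*(-4*4) - (-3)/3 = (¼)*(-16) - 1*(-1) = -4 + 1 = -3)
4*(-33) + Q*148 = 4*(-33) - 3*148 = -132 - 444 = -576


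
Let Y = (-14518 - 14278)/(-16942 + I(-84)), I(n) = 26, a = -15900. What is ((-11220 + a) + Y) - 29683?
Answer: -240212688/4229 ≈ -56801.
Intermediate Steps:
Y = 7199/4229 (Y = (-14518 - 14278)/(-16942 + 26) = -28796/(-16916) = -28796*(-1/16916) = 7199/4229 ≈ 1.7023)
((-11220 + a) + Y) - 29683 = ((-11220 - 15900) + 7199/4229) - 29683 = (-27120 + 7199/4229) - 29683 = -114683281/4229 - 29683 = -240212688/4229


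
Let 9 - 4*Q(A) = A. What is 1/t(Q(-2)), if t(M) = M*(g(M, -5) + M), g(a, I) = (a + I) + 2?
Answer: 8/55 ≈ 0.14545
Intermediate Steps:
g(a, I) = 2 + I + a (g(a, I) = (I + a) + 2 = 2 + I + a)
Q(A) = 9/4 - A/4
t(M) = M*(-3 + 2*M) (t(M) = M*((2 - 5 + M) + M) = M*((-3 + M) + M) = M*(-3 + 2*M))
1/t(Q(-2)) = 1/((9/4 - 1/4*(-2))*(-3 + 2*(9/4 - 1/4*(-2)))) = 1/((9/4 + 1/2)*(-3 + 2*(9/4 + 1/2))) = 1/(11*(-3 + 2*(11/4))/4) = 1/(11*(-3 + 11/2)/4) = 1/((11/4)*(5/2)) = 1/(55/8) = 8/55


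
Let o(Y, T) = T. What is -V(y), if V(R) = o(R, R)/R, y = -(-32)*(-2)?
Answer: -1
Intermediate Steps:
y = -64 (y = -4*16 = -64)
V(R) = 1 (V(R) = R/R = 1)
-V(y) = -1*1 = -1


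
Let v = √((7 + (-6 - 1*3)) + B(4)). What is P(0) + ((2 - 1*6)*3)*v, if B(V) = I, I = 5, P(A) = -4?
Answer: -4 - 12*√3 ≈ -24.785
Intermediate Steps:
B(V) = 5
v = √3 (v = √((7 + (-6 - 1*3)) + 5) = √((7 + (-6 - 3)) + 5) = √((7 - 9) + 5) = √(-2 + 5) = √3 ≈ 1.7320)
P(0) + ((2 - 1*6)*3)*v = -4 + ((2 - 1*6)*3)*√3 = -4 + ((2 - 6)*3)*√3 = -4 + (-4*3)*√3 = -4 - 12*√3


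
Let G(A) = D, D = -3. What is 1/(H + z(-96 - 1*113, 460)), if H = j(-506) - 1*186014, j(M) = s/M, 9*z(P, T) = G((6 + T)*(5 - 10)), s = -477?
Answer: -1518/282368327 ≈ -5.3760e-6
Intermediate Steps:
G(A) = -3
z(P, T) = -⅓ (z(P, T) = (⅑)*(-3) = -⅓)
j(M) = -477/M
H = -94122607/506 (H = -477/(-506) - 1*186014 = -477*(-1/506) - 186014 = 477/506 - 186014 = -94122607/506 ≈ -1.8601e+5)
1/(H + z(-96 - 1*113, 460)) = 1/(-94122607/506 - ⅓) = 1/(-282368327/1518) = -1518/282368327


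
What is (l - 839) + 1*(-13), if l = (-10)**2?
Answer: -752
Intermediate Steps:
l = 100
(l - 839) + 1*(-13) = (100 - 839) + 1*(-13) = -739 - 13 = -752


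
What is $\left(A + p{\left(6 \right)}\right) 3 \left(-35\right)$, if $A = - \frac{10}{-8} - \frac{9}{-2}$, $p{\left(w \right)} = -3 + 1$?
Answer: $- \frac{1575}{4} \approx -393.75$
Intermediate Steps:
$p{\left(w \right)} = -2$
$A = \frac{23}{4}$ ($A = \left(-10\right) \left(- \frac{1}{8}\right) - - \frac{9}{2} = \frac{5}{4} + \frac{9}{2} = \frac{23}{4} \approx 5.75$)
$\left(A + p{\left(6 \right)}\right) 3 \left(-35\right) = \left(\frac{23}{4} - 2\right) 3 \left(-35\right) = \frac{15}{4} \cdot 3 \left(-35\right) = \frac{45}{4} \left(-35\right) = - \frac{1575}{4}$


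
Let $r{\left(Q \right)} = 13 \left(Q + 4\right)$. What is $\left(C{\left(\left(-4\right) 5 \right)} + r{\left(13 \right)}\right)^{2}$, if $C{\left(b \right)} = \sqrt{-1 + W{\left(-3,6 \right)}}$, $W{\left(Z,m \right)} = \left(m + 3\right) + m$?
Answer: $\left(221 + \sqrt{14}\right)^{2} \approx 50509.0$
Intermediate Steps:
$W{\left(Z,m \right)} = 3 + 2 m$ ($W{\left(Z,m \right)} = \left(3 + m\right) + m = 3 + 2 m$)
$C{\left(b \right)} = \sqrt{14}$ ($C{\left(b \right)} = \sqrt{-1 + \left(3 + 2 \cdot 6\right)} = \sqrt{-1 + \left(3 + 12\right)} = \sqrt{-1 + 15} = \sqrt{14}$)
$r{\left(Q \right)} = 52 + 13 Q$ ($r{\left(Q \right)} = 13 \left(4 + Q\right) = 52 + 13 Q$)
$\left(C{\left(\left(-4\right) 5 \right)} + r{\left(13 \right)}\right)^{2} = \left(\sqrt{14} + \left(52 + 13 \cdot 13\right)\right)^{2} = \left(\sqrt{14} + \left(52 + 169\right)\right)^{2} = \left(\sqrt{14} + 221\right)^{2} = \left(221 + \sqrt{14}\right)^{2}$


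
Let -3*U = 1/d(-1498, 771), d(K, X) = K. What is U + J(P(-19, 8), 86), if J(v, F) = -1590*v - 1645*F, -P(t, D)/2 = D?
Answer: -521438819/4494 ≈ -1.1603e+5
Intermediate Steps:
P(t, D) = -2*D
J(v, F) = -1645*F - 1590*v
U = 1/4494 (U = -1/3/(-1498) = -1/3*(-1/1498) = 1/4494 ≈ 0.00022252)
U + J(P(-19, 8), 86) = 1/4494 + (-1645*86 - (-3180)*8) = 1/4494 + (-141470 - 1590*(-16)) = 1/4494 + (-141470 + 25440) = 1/4494 - 116030 = -521438819/4494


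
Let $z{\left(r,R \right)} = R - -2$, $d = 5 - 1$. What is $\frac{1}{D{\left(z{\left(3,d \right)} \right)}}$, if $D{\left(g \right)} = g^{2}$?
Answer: $\frac{1}{36} \approx 0.027778$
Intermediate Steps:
$d = 4$
$z{\left(r,R \right)} = 2 + R$ ($z{\left(r,R \right)} = R + 2 = 2 + R$)
$\frac{1}{D{\left(z{\left(3,d \right)} \right)}} = \frac{1}{\left(2 + 4\right)^{2}} = \frac{1}{6^{2}} = \frac{1}{36}$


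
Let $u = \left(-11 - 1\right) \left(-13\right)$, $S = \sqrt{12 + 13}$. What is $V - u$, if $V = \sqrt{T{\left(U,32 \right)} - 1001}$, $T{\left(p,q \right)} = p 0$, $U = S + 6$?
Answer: $-156 + i \sqrt{1001} \approx -156.0 + 31.639 i$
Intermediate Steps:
$S = 5$ ($S = \sqrt{25} = 5$)
$U = 11$ ($U = 5 + 6 = 11$)
$T{\left(p,q \right)} = 0$
$V = i \sqrt{1001}$ ($V = \sqrt{0 - 1001} = \sqrt{-1001} = i \sqrt{1001} \approx 31.639 i$)
$u = 156$ ($u = \left(-12\right) \left(-13\right) = 156$)
$V - u = i \sqrt{1001} - 156 = -156 + i \sqrt{1001}$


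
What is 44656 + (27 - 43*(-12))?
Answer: 45199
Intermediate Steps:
44656 + (27 - 43*(-12)) = 44656 + (27 + 516) = 44656 + 543 = 45199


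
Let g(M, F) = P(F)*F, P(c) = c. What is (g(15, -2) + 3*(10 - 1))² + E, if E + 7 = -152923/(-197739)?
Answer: 188795929/197739 ≈ 954.77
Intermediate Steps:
E = -1231250/197739 (E = -7 - 152923/(-197739) = -7 - 152923*(-1/197739) = -7 + 152923/197739 = -1231250/197739 ≈ -6.2266)
g(M, F) = F² (g(M, F) = F*F = F²)
(g(15, -2) + 3*(10 - 1))² + E = ((-2)² + 3*(10 - 1))² - 1231250/197739 = (4 + 3*9)² - 1231250/197739 = (4 + 27)² - 1231250/197739 = 31² - 1231250/197739 = 961 - 1231250/197739 = 188795929/197739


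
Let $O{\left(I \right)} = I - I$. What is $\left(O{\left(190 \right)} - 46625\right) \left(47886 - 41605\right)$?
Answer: $-292851625$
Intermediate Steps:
$O{\left(I \right)} = 0$
$\left(O{\left(190 \right)} - 46625\right) \left(47886 - 41605\right) = \left(0 - 46625\right) \left(47886 - 41605\right) = \left(-46625\right) 6281 = -292851625$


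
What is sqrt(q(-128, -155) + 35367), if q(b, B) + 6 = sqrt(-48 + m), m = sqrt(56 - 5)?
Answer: sqrt(35361 + I*sqrt(48 - sqrt(51))) ≈ 188.05 + 0.017*I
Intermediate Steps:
m = sqrt(51) ≈ 7.1414
q(b, B) = -6 + sqrt(-48 + sqrt(51))
sqrt(q(-128, -155) + 35367) = sqrt((-6 + I*sqrt(48 - sqrt(51))) + 35367) = sqrt(35361 + I*sqrt(48 - sqrt(51)))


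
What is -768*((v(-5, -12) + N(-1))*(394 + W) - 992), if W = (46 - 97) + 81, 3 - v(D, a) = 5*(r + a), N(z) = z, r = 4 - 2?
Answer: -16171008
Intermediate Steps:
r = 2
v(D, a) = -7 - 5*a (v(D, a) = 3 - 5*(2 + a) = 3 - (10 + 5*a) = 3 + (-10 - 5*a) = -7 - 5*a)
W = 30 (W = -51 + 81 = 30)
-768*((v(-5, -12) + N(-1))*(394 + W) - 992) = -768*(((-7 - 5*(-12)) - 1)*(394 + 30) - 992) = -768*(((-7 + 60) - 1)*424 - 992) = -768*((53 - 1)*424 - 992) = -768*(52*424 - 992) = -768*(22048 - 992) = -768*21056 = -16171008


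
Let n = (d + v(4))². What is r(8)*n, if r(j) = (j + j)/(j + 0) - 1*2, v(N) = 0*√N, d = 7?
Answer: 0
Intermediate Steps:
v(N) = 0
r(j) = 0 (r(j) = (2*j)/j - 2 = 2 - 2 = 0)
n = 49 (n = (7 + 0)² = 7² = 49)
r(8)*n = 0*49 = 0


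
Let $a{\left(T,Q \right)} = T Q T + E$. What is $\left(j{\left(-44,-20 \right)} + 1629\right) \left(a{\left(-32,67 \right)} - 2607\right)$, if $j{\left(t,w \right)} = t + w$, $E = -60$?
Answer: $103197665$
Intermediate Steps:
$a{\left(T,Q \right)} = -60 + Q T^{2}$ ($a{\left(T,Q \right)} = T Q T - 60 = Q T T - 60 = Q T^{2} - 60 = -60 + Q T^{2}$)
$\left(j{\left(-44,-20 \right)} + 1629\right) \left(a{\left(-32,67 \right)} - 2607\right) = \left(\left(-44 - 20\right) + 1629\right) \left(\left(-60 + 67 \left(-32\right)^{2}\right) - 2607\right) = \left(-64 + 1629\right) \left(\left(-60 + 67 \cdot 1024\right) - 2607\right) = 1565 \left(\left(-60 + 68608\right) - 2607\right) = 1565 \left(68548 - 2607\right) = 1565 \cdot 65941 = 103197665$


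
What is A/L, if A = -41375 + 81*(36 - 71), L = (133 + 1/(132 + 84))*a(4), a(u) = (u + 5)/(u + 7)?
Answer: -11671440/28729 ≈ -406.26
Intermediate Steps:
a(u) = (5 + u)/(7 + u)
L = 28729/264 (L = (133 + 1/(132 + 84))*((5 + 4)/(7 + 4)) = (133 + 1/216)*(9/11) = (133 + 1/216)*((1/11)*9) = (28729/216)*(9/11) = 28729/264 ≈ 108.82)
A = -44210 (A = -41375 + 81*(-35) = -41375 - 2835 = -44210)
A/L = -44210/28729/264 = -44210*264/28729 = -11671440/28729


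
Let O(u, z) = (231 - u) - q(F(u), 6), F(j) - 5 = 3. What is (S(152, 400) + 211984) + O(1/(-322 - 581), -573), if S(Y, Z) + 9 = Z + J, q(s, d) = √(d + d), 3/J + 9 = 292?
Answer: 54331253686/255549 - 2*√3 ≈ 2.1260e+5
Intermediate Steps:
J = 3/283 (J = 3/(-9 + 292) = 3/283 ≈ 0.010601)
F(j) = 8 (F(j) = 5 + 3 = 8)
q(s, d) = √2*√d (q(s, d) = √(2*d) = √2*√d)
S(Y, Z) = -2544/283 + Z (S(Y, Z) = -9 + (Z + 3/283) = -9 + (3/283 + Z) = -2544/283 + Z)
O(u, z) = 231 - u - 2*√3 (O(u, z) = (231 - u) - √2*√6 = (231 - u) - 2*√3 = 231 - u - 2*√3)
(S(152, 400) + 211984) + O(1/(-322 - 581), -573) = ((-2544/283 + 400) + 211984) + (231 - 1/(-322 - 581) - 2*√3) = (110656/283 + 211984) + (231 - 1/(-903) - 2*√3) = 60102128/283 + (231 - 1*(-1/903) - 2*√3) = 60102128/283 + (231 + 1/903 - 2*√3) = 60102128/283 + (208594/903 - 2*√3) = 54331253686/255549 - 2*√3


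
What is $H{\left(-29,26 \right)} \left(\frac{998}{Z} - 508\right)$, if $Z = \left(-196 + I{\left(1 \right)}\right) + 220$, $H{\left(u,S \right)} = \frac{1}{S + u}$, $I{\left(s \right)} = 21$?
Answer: $\frac{21862}{135} \approx 161.94$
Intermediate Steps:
$Z = 45$ ($Z = \left(-196 + 21\right) + 220 = -175 + 220 = 45$)
$H{\left(-29,26 \right)} \left(\frac{998}{Z} - 508\right) = \frac{\frac{998}{45} - 508}{26 - 29} = \frac{998 \cdot \frac{1}{45} - 508}{-3} = - \frac{\frac{998}{45} - 508}{3} = \left(- \frac{1}{3}\right) \left(- \frac{21862}{45}\right) = \frac{21862}{135}$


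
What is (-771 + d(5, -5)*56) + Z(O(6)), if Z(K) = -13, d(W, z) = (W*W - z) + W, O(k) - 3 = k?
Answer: 1176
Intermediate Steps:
O(k) = 3 + k
d(W, z) = W + W² - z (d(W, z) = (W² - z) + W = W + W² - z)
(-771 + d(5, -5)*56) + Z(O(6)) = (-771 + (5 + 5² - 1*(-5))*56) - 13 = (-771 + (5 + 25 + 5)*56) - 13 = (-771 + 35*56) - 13 = (-771 + 1960) - 13 = 1189 - 13 = 1176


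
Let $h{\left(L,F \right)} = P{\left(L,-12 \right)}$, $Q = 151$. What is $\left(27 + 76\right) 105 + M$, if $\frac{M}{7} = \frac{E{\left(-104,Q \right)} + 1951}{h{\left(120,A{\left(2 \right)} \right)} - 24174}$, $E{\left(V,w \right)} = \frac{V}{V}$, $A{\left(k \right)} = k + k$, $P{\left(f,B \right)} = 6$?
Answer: $\frac{32670407}{3021} \approx 10814.0$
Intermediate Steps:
$A{\left(k \right)} = 2 k$
$h{\left(L,F \right)} = 6$
$E{\left(V,w \right)} = 1$
$M = - \frac{1708}{3021}$ ($M = 7 \frac{1 + 1951}{6 - 24174} = 7 \frac{1952}{-24168} = 7 \cdot 1952 \left(- \frac{1}{24168}\right) = 7 \left(- \frac{244}{3021}\right) = - \frac{1708}{3021} \approx -0.56538$)
$\left(27 + 76\right) 105 + M = \left(27 + 76\right) 105 - \frac{1708}{3021} = 103 \cdot 105 - \frac{1708}{3021} = 10815 - \frac{1708}{3021} = \frac{32670407}{3021}$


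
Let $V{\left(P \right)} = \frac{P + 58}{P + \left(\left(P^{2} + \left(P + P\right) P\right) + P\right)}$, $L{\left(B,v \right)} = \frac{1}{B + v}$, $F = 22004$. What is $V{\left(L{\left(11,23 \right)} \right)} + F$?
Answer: $\frac{1629366}{71} \approx 22949.0$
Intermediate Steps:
$V{\left(P \right)} = \frac{58 + P}{2 P + 3 P^{2}}$ ($V{\left(P \right)} = \frac{58 + P}{P + \left(\left(P^{2} + 2 P P\right) + P\right)} = \frac{58 + P}{P + \left(\left(P^{2} + 2 P^{2}\right) + P\right)} = \frac{58 + P}{P + \left(3 P^{2} + P\right)} = \frac{58 + P}{P + \left(P + 3 P^{2}\right)} = \frac{58 + P}{2 P + 3 P^{2}}$)
$V{\left(L{\left(11,23 \right)} \right)} + F = \frac{58 + \frac{1}{11 + 23}}{\frac{1}{11 + 23} \left(2 + \frac{3}{11 + 23}\right)} + 22004 = \frac{58 + \frac{1}{34}}{\frac{1}{34} \left(2 + \frac{3}{34}\right)} + 22004 = \frac{\frac{1}{\frac{1}{34}} \left(58 + \frac{1}{34}\right)}{2 + 3 \cdot \frac{1}{34}} + 22004 = 34 \frac{1}{2 + \frac{3}{34}} \cdot \frac{1973}{34} + 22004 = 34 \frac{1}{\frac{71}{34}} \cdot \frac{1973}{34} + 22004 = 34 \cdot \frac{34}{71} \cdot \frac{1973}{34} + 22004 = \frac{67082}{71} + 22004 = \frac{1629366}{71}$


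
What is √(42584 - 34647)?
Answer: √7937 ≈ 89.090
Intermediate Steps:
√(42584 - 34647) = √7937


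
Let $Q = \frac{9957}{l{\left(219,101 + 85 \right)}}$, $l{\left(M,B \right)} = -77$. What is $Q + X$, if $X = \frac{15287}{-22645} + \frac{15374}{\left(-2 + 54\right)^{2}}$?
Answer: $- \frac{41861685039}{336776440} \approx -124.3$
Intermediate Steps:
$X = \frac{153404091}{30616040}$ ($X = 15287 \left(- \frac{1}{22645}\right) + \frac{15374}{52^{2}} = - \frac{15287}{22645} + \frac{15374}{2704} = - \frac{15287}{22645} + 15374 \cdot \frac{1}{2704} = - \frac{15287}{22645} + \frac{7687}{1352} = \frac{153404091}{30616040} \approx 5.0106$)
$Q = - \frac{9957}{77}$ ($Q = \frac{9957}{-77} = 9957 \left(- \frac{1}{77}\right) = - \frac{9957}{77} \approx -129.31$)
$Q + X = - \frac{9957}{77} + \frac{153404091}{30616040} = - \frac{41861685039}{336776440}$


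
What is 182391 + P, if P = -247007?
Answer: -64616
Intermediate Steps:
182391 + P = 182391 - 247007 = -64616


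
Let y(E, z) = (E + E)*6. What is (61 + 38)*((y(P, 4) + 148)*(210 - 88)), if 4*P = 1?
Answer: 1823778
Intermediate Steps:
P = 1/4 (P = (1/4)*1 = 1/4 ≈ 0.25000)
y(E, z) = 12*E (y(E, z) = (2*E)*6 = 12*E)
(61 + 38)*((y(P, 4) + 148)*(210 - 88)) = (61 + 38)*((12*(1/4) + 148)*(210 - 88)) = 99*((3 + 148)*122) = 99*(151*122) = 99*18422 = 1823778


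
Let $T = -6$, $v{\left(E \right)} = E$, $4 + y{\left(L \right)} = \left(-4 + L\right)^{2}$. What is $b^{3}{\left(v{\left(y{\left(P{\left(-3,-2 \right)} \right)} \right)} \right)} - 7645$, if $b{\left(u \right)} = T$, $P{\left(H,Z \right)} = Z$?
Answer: $-7861$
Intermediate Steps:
$y{\left(L \right)} = -4 + \left(-4 + L\right)^{2}$
$b{\left(u \right)} = -6$
$b^{3}{\left(v{\left(y{\left(P{\left(-3,-2 \right)} \right)} \right)} \right)} - 7645 = \left(-6\right)^{3} - 7645 = -216 - 7645 = -7861$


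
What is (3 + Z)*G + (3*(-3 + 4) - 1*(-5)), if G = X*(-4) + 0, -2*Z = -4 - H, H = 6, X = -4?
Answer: 136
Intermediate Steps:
Z = 5 (Z = -(-4 - 1*6)/2 = -(-4 - 6)/2 = -½*(-10) = 5)
G = 16 (G = -4*(-4) + 0 = 16 + 0 = 16)
(3 + Z)*G + (3*(-3 + 4) - 1*(-5)) = (3 + 5)*16 + (3*(-3 + 4) - 1*(-5)) = 8*16 + (3*1 + 5) = 128 + (3 + 5) = 128 + 8 = 136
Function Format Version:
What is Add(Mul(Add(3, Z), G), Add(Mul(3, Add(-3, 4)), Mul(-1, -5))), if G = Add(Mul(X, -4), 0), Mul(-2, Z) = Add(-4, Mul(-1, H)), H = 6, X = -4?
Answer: 136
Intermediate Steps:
Z = 5 (Z = Mul(Rational(-1, 2), Add(-4, Mul(-1, 6))) = Mul(Rational(-1, 2), Add(-4, -6)) = Mul(Rational(-1, 2), -10) = 5)
G = 16 (G = Add(Mul(-4, -4), 0) = Add(16, 0) = 16)
Add(Mul(Add(3, Z), G), Add(Mul(3, Add(-3, 4)), Mul(-1, -5))) = Add(Mul(Add(3, 5), 16), Add(Mul(3, Add(-3, 4)), Mul(-1, -5))) = Add(Mul(8, 16), Add(Mul(3, 1), 5)) = Add(128, Add(3, 5)) = Add(128, 8) = 136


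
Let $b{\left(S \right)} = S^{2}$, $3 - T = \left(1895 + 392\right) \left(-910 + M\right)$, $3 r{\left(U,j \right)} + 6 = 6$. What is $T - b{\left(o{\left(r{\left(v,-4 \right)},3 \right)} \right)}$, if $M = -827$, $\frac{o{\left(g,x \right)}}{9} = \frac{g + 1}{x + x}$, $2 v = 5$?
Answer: $\frac{15890079}{4} \approx 3.9725 \cdot 10^{6}$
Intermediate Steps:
$v = \frac{5}{2}$ ($v = \frac{1}{2} \cdot 5 = \frac{5}{2} \approx 2.5$)
$r{\left(U,j \right)} = 0$ ($r{\left(U,j \right)} = -2 + \frac{1}{3} \cdot 6 = -2 + 2 = 0$)
$o{\left(g,x \right)} = \frac{9 \left(1 + g\right)}{2 x}$ ($o{\left(g,x \right)} = 9 \frac{g + 1}{x + x} = 9 \frac{1 + g}{2 x} = \frac{9 \left(1 + g\right)}{2 x}$)
$T = 3972522$ ($T = 3 - \left(1895 + 392\right) \left(-910 - 827\right) = 3 - 2287 \left(-1737\right) = 3 - -3972519 = 3 + 3972519 = 3972522$)
$T - b{\left(o{\left(r{\left(v,-4 \right)},3 \right)} \right)} = 3972522 - \left(\frac{9 \left(1 + 0\right)}{2 \cdot 3}\right)^{2} = 3972522 - \left(\frac{9}{2} \cdot \frac{1}{3} \cdot 1\right)^{2} = 3972522 - \left(\frac{3}{2}\right)^{2} = 3972522 - \frac{9}{4} = \frac{15890079}{4}$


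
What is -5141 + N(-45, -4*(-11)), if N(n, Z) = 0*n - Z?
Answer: -5185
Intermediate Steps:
N(n, Z) = -Z (N(n, Z) = 0 - Z = -Z)
-5141 + N(-45, -4*(-11)) = -5141 - (-4)*(-11) = -5141 - 1*44 = -5141 - 44 = -5185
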